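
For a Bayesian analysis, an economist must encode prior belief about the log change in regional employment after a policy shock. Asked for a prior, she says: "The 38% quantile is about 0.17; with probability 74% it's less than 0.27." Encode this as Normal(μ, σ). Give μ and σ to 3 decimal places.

μ = 0.202, σ = 0.105

For Normal(μ,σ), the p-quantile is μ + z_p·σ. Here z_{0.38} = -0.3055, z_{0.74} = 0.6433.
So 0.17 = μ − 0.3055σ and 0.27 = μ + 0.6433σ.
Subtracting: σ = (0.27 − 0.17)/(0.6433 − (-0.3055)) = 0.105.
Then μ = 0.17 − (-0.3055)·0.105 = 0.202.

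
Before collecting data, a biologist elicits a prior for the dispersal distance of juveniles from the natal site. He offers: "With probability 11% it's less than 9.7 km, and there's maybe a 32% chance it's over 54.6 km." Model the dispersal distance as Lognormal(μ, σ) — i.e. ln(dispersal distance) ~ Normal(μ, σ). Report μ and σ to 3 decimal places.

If T ~ Lognormal(μ,σ) then ln T ~ Normal(μ,σ), so the p-quantile of ln T is μ + z_p·σ.
ln(9.7) = 2.272 and ln(54.6) = 4; z_{0.11} = -1.227, z_{0.68} = 0.4677.
σ = (4 − 2.272)/(0.4677 − (-1.227)) = 1.020.
μ = 2.272 − (-1.227)·1.020 = 3.523.

μ ≈ 3.523, σ ≈ 1.020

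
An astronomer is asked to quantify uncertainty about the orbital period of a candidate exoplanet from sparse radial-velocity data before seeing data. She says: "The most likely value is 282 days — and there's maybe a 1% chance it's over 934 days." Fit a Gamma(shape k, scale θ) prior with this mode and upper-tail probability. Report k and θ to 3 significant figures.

Gamma(k,θ) with k>1 has mode (k−1)θ, so θ = 282/(k−1).
Need P(X < 934) = 0.99 with θ tied to k this way. Start at k = 2, θ = 282: P(X<934) ≈ 0.843.
Too low — raise k to concentrate. Iterating converges to k ≈ 4.06.
Then θ = 282/(4.06−1) ≈ 92.1.

k ≈ 4.06, θ ≈ 92.1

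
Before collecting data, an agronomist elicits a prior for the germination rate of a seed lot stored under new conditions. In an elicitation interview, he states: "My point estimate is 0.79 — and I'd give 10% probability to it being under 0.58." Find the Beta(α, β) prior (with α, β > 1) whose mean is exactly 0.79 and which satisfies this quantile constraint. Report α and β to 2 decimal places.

With mean 0.79 fixed, write α = 0.79s, β = 0.21s where s = α+β.
Need P(θ < 0.58) = 0.1 under Beta(0.79s, 0.21s). Normal approximation: (q−m)/√(m(1−m)/s) ≈ z_{0.1} = -1.28, so s ≈ 0.79·0.21·(-1.28)²/(0.58−0.79)² = 6.2.
At s = 6.2: P(θ<0.58) ≈ 0.106. Adjusting to match 0.1 gives s ≈ 6.65.
So α = 0.79·6.65 ≈ 5.26, β = 0.21·6.65 ≈ 1.40.

α ≈ 5.26, β ≈ 1.40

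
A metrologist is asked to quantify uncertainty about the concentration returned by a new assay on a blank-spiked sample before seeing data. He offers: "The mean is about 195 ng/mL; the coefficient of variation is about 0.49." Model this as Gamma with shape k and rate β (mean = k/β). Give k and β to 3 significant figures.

For Gamma(k, rate β): mean = k/β, variance = k/β², so CV = 1/√k.
CV = 0.49, hence k = 1/CV² = 4.16.
Then β = k/mean = 4.16/195 = 0.0214.

k ≈ 4.16, β ≈ 0.0214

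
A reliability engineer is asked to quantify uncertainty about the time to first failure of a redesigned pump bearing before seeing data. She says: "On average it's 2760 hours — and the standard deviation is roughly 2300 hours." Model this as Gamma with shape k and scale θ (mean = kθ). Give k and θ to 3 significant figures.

k ≈ 1.44, θ ≈ 1920

For Gamma(k, scale θ): mean = kθ, variance = kθ², so CV = 1/√k.
CV = SD/mean = 2300/2760 = 0.8333, hence k = 1/CV² = 1.44.
Then θ = mean/k = 2760/1.44 = 1920.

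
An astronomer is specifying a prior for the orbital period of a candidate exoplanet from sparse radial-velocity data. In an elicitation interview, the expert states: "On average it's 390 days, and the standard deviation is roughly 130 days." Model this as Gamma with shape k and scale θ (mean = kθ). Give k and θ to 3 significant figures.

k ≈ 9, θ ≈ 43.3

For Gamma(k, scale θ): mean = kθ, variance = kθ², so CV = 1/√k.
CV = SD/mean = 130/390 = 0.3333, hence k = 1/CV² = 9.
Then θ = mean/k = 390/9 = 43.3.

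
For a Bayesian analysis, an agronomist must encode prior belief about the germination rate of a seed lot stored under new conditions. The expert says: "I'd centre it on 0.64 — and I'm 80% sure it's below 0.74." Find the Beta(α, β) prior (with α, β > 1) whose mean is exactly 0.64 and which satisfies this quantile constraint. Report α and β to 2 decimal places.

α ≈ 10.77, β ≈ 6.06

With mean 0.64 fixed, write α = 0.64s, β = 0.36s where s = α+β.
Need P(θ < 0.74) = 0.8 under Beta(0.64s, 0.36s). Normal approximation: (q−m)/√(m(1−m)/s) ≈ z_{0.8} = 0.842, so s ≈ 0.64·0.36·(0.842)²/(0.74−0.64)² = 16.3.
At s = 16.3: P(θ<0.74) ≈ 0.796. Adjusting to match 0.8 gives s ≈ 16.82.
So α = 0.64·16.82 ≈ 10.77, β = 0.36·16.82 ≈ 6.06.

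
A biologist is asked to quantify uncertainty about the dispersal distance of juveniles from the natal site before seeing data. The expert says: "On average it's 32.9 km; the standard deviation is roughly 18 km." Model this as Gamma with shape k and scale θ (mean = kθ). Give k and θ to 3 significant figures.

For Gamma(k, scale θ): mean = kθ, variance = kθ², so CV = 1/√k.
CV = SD/mean = 18/32.9 = 0.5471, hence k = 1/CV² = 3.34.
Then θ = mean/k = 32.9/3.34 = 9.85.

k ≈ 3.34, θ ≈ 9.85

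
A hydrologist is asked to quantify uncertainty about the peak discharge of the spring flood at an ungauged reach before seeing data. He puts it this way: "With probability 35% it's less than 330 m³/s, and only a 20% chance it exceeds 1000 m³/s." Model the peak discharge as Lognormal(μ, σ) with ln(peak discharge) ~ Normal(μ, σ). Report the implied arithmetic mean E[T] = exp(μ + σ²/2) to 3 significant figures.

If T ~ Lognormal(μ,σ) then ln T ~ Normal(μ,σ), so the p-quantile of ln T is μ + z_p·σ.
ln(330) = 5.799 and ln(1000) = 6.908; z_{0.35} = -0.3853, z_{0.8} = 0.8416.
σ = (6.908 − 5.799)/(0.8416 − (-0.3853)) = 0.904.
μ = 5.799 − (-0.3853)·0.904 = 6.147.
E[T] = exp(μ + σ²/2) = exp(6.147 + 0.4082) = 703 m³/s.

E[T] ≈ 703 m³/s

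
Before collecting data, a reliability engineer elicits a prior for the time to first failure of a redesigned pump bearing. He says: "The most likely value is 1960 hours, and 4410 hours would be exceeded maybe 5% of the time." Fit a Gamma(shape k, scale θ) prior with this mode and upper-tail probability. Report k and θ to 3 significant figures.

k ≈ 5.18, θ ≈ 469

Gamma(k,θ) with k>1 has mode (k−1)θ, so θ = 1960/(k−1).
Need P(X < 4410) = 0.95 with θ tied to k this way. Start at k = 2, θ = 1960: P(X<4410) ≈ 0.657.
Too low — raise k to concentrate. Iterating converges to k ≈ 5.18.
Then θ = 1960/(5.18−1) ≈ 469.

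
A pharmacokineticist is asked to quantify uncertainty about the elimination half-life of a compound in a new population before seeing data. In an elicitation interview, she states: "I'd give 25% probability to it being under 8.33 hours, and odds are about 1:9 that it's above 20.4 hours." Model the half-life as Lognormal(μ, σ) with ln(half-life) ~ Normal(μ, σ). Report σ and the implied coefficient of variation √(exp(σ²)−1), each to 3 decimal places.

If T ~ Lognormal(μ,σ) then ln T ~ Normal(μ,σ), so the p-quantile of ln T is μ + z_p·σ.
ln(8.33) = 2.12 and ln(20.4) = 3.016; z_{0.25} = -0.6745, z_{0.9} = 1.282.
σ = (3.016 − 2.12)/(1.282 − (-0.6745)) = 0.458.
μ = 2.12 − (-0.6745)·0.458 = 2.429.
CV = √(exp(σ²)−1) = √(exp(0.2097)−1) = 0.483.

σ ≈ 0.458, CV ≈ 0.483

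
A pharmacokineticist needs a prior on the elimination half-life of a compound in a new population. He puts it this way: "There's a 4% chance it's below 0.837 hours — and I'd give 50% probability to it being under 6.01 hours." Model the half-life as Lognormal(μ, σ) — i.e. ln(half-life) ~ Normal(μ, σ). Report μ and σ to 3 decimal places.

If T ~ Lognormal(μ,σ) then ln T ~ Normal(μ,σ), so the p-quantile of ln T is μ + z_p·σ.
ln(0.837) = -0.1779 and ln(6.01) = 1.793; z_{0.04} = -1.751, z_{0.5} = 0.
σ = (1.793 − -0.1779)/(0 − (-1.751)) = 1.126.
μ = -0.1779 − (-1.751)·1.126 = 1.793.

μ ≈ 1.793, σ ≈ 1.126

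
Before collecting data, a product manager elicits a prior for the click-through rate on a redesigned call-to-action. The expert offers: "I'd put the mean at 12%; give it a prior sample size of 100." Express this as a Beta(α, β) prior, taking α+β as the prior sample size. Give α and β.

Under the effective-sample-size interpretation, Beta(α, β) has prior mean α/(α+β) and prior sample size α+β.
So α+β = 100 and α/(α+β) = 0.12, giving α = 0.12·100 = 12 and β = 100 − 12 = 88.

α = 12, β = 88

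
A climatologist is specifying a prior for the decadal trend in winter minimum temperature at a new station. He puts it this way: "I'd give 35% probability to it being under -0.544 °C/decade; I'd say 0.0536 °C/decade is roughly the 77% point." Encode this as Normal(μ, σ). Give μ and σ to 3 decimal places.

For Normal(μ,σ), the p-quantile is μ + z_p·σ. Here z_{0.35} = -0.3853, z_{0.77} = 0.7388.
So -0.544 = μ − 0.3853σ and 0.0536 = μ + 0.7388σ.
Subtracting: σ = (0.0536 − -0.544)/(0.7388 − (-0.3853)) = 0.532.
Then μ = -0.544 − (-0.3853)·0.532 = -0.339.

μ = -0.339, σ = 0.532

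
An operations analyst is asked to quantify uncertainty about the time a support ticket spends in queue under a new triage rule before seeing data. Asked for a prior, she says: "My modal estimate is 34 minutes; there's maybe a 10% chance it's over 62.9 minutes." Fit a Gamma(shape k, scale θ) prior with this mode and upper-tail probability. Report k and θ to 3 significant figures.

Gamma(k,θ) with k>1 has mode (k−1)θ, so θ = 34/(k−1).
Need P(X < 62.9) = 0.9 with θ tied to k this way. Start at k = 2, θ = 34: P(X<62.9) ≈ 0.552.
Too low — raise k to concentrate. Iterating converges to k ≈ 6.04.
Then θ = 34/(6.04−1) ≈ 6.74.

k ≈ 6.04, θ ≈ 6.74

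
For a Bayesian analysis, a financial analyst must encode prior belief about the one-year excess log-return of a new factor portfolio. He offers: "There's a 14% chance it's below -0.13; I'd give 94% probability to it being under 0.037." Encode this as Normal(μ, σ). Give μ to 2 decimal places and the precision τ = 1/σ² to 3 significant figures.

μ = -0.06, τ = 249

The p-quantile of Normal(μ,σ) is μ + z_p·σ, with z_{0.14} = -1.08 and z_{0.94} = 1.555.
Eliminate σ: μ = (z₂·x₁ − z₁·x₂)/(z₂ − z₁) = (1.555·-0.13 − (-1.08)·0.037)/2.635 = -0.06.
Then σ = (x₂ − x₁)/(z₂ − z₁) = (0.037 − -0.13)/2.635 = 0.06.
Precision τ = 1/σ² = 1/0.06338² = 249.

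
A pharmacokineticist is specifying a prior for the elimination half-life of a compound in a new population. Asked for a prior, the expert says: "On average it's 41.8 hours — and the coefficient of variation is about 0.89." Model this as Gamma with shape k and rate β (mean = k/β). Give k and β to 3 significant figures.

k ≈ 1.26, β ≈ 0.0302

For Gamma(k, rate β): mean = k/β, variance = k/β², so CV = 1/√k.
CV = 0.89, hence k = 1/CV² = 1.26.
Then β = k/mean = 1.26/41.8 = 0.0302.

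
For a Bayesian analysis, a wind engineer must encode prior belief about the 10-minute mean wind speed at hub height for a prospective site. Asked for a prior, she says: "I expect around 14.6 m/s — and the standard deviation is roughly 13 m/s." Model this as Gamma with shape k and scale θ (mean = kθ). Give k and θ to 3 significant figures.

For Gamma(k, scale θ): mean = kθ, variance = kθ², so CV = 1/√k.
CV = SD/mean = 13/14.6 = 0.8904, hence k = 1/CV² = 1.26.
Then θ = mean/k = 14.6/1.26 = 11.6.

k ≈ 1.26, θ ≈ 11.6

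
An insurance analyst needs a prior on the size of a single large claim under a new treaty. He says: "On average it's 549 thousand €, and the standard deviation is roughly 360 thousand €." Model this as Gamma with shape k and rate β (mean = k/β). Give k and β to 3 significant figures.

k ≈ 2.33, β ≈ 0.00424

For Gamma(k, rate β): mean = k/β, variance = k/β², so CV = 1/√k.
CV = SD/mean = 360/549 = 0.6557, hence k = 1/CV² = 2.33.
Then β = k/mean = 2.33/549 = 0.00424.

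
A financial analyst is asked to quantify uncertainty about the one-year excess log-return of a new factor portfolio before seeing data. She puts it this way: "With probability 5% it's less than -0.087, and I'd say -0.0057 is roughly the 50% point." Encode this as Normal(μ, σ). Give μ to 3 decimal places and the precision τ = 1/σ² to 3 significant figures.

The p-quantile of Normal(μ,σ) is μ + z_p·σ, with z_{0.05} = -1.645 and z_{0.5} = 0.
Eliminate σ: μ = (z₂·x₁ − z₁·x₂)/(z₂ − z₁) = (0·-0.087 − (-1.645)·-0.0057)/1.645 = -0.006.
Then σ = (x₂ − x₁)/(z₂ − z₁) = (-0.0057 − -0.087)/1.645 = 0.049.
Precision τ = 1/σ² = 1/0.04943² = 409.

μ = -0.006, τ = 409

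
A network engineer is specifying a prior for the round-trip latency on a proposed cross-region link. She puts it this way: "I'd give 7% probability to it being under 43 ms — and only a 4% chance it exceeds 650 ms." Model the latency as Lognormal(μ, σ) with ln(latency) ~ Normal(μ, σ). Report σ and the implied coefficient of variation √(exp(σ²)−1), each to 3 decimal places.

If T ~ Lognormal(μ,σ) then ln T ~ Normal(μ,σ), so the p-quantile of ln T is μ + z_p·σ.
ln(43) = 3.761 and ln(650) = 6.477; z_{0.07} = -1.476, z_{0.96} = 1.751.
σ = (6.477 − 3.761)/(1.751 − (-1.476)) = 0.842.
μ = 3.761 − (-1.476)·0.842 = 5.003.
CV = √(exp(σ²)−1) = √(exp(0.7085)−1) = 1.015.

σ ≈ 0.842, CV ≈ 1.015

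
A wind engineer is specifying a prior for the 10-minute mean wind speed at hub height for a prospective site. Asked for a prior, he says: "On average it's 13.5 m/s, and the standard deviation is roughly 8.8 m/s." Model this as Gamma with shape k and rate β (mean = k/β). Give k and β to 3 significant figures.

k ≈ 2.35, β ≈ 0.174

For Gamma(k, rate β): mean = k/β, variance = k/β², so CV = 1/√k.
CV = SD/mean = 8.8/13.5 = 0.6519, hence k = 1/CV² = 2.35.
Then β = k/mean = 2.35/13.5 = 0.174.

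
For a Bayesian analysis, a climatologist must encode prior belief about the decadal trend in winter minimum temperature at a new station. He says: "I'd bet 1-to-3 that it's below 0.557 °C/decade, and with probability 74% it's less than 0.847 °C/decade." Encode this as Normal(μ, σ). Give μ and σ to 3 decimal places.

μ = 0.705, σ = 0.220

For Normal(μ,σ), the p-quantile is μ + z_p·σ. Here z_{0.25} = -0.6745, z_{0.74} = 0.6433.
So 0.557 = μ − 0.6745σ and 0.847 = μ + 0.6433σ.
Subtracting: σ = (0.847 − 0.557)/(0.6433 − (-0.6745)) = 0.220.
Then μ = 0.557 − (-0.6745)·0.220 = 0.705.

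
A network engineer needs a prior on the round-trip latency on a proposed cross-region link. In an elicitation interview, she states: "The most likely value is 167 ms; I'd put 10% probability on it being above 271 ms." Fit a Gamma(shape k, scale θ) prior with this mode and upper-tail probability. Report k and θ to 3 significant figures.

k ≈ 9.03, θ ≈ 20.8

Gamma(k,θ) with k>1 has mode (k−1)θ, so θ = 167/(k−1).
Need P(X < 271) = 0.9 with θ tied to k this way. Start at k = 2, θ = 167: P(X<271) ≈ 0.482.
Too low — raise k to concentrate. Iterating converges to k ≈ 9.03.
Then θ = 167/(9.03−1) ≈ 20.8.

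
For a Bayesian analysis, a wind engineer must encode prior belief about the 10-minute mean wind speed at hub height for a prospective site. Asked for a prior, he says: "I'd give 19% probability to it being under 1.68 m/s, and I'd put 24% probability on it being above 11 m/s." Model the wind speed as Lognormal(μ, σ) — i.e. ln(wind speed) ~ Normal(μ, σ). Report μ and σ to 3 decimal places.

If T ~ Lognormal(μ,σ) then ln T ~ Normal(μ,σ), so the p-quantile of ln T is μ + z_p·σ.
ln(1.68) = 0.5188 and ln(11) = 2.398; z_{0.19} = -0.8779, z_{0.76} = 0.7063.
σ = (2.398 − 0.5188)/(0.7063 − (-0.8779)) = 1.186.
μ = 0.5188 − (-0.8779)·1.186 = 1.560.

μ ≈ 1.560, σ ≈ 1.186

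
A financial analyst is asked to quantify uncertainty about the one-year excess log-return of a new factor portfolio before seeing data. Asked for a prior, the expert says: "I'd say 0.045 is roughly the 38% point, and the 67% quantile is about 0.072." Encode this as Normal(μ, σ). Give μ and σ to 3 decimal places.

μ = 0.056, σ = 0.036

For Normal(μ,σ), the p-quantile is μ + z_p·σ. Here z_{0.38} = -0.3055, z_{0.67} = 0.4399.
So 0.045 = μ − 0.3055σ and 0.072 = μ + 0.4399σ.
Subtracting: σ = (0.072 − 0.045)/(0.4399 − (-0.3055)) = 0.036.
Then μ = 0.045 − (-0.3055)·0.036 = 0.056.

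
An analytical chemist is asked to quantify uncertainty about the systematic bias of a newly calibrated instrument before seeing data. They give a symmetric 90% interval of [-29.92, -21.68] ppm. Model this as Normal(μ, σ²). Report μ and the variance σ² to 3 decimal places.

μ = -25.800, σ² = 6.274

A symmetric 90% interval runs μ ± z·σ with z = 1.645.
Half-width = 4.12, so σ = 4.12/1.645 = 2.5048 and σ² = 6.274.
μ is the interval midpoint, -25.800.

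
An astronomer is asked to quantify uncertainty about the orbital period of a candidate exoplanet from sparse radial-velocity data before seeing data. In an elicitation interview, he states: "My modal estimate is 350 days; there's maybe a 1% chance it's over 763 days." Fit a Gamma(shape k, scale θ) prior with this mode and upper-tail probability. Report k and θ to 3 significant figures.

k ≈ 8.95, θ ≈ 44

Gamma(k,θ) with k>1 has mode (k−1)θ, so θ = 350/(k−1).
Need P(X < 763) = 0.99 with θ tied to k this way. Start at k = 2, θ = 350: P(X<763) ≈ 0.641.
Too low — raise k to concentrate. Iterating converges to k ≈ 8.95.
Then θ = 350/(8.95−1) ≈ 44.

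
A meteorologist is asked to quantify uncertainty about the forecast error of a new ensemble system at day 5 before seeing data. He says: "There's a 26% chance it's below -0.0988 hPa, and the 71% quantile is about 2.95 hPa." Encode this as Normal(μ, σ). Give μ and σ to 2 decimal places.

The p-quantile of Normal(μ,σ) is μ + z_p·σ, with z_{0.26} = -0.6433 and z_{0.71} = 0.5534.
Eliminate σ: μ = (z₂·x₁ − z₁·x₂)/(z₂ − z₁) = (0.5534·-0.0988 − (-0.6433)·2.95)/1.197 = 1.54.
Then σ = (x₂ − x₁)/(z₂ − z₁) = (2.95 − -0.0988)/1.197 = 2.55.

μ = 1.54, σ = 2.55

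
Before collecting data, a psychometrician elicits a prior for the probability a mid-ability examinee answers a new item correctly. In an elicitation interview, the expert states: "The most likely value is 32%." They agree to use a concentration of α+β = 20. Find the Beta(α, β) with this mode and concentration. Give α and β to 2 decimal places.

For α,β > 1 the Beta mode is (α−1)/(α+β−2). With α+β = 20, the mode is (α−1)/18.
Set (α−1)/18 = 0.32 → α = 1 + 0.32·18 = 6.76.
β = 20 − α = 13.24.

α = 6.76, β = 13.24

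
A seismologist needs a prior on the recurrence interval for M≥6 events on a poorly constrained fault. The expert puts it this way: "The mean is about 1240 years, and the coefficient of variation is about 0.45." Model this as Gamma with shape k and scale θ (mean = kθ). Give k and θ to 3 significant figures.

For Gamma(k, scale θ): mean = kθ, variance = kθ², so CV = 1/√k.
CV = 0.45, hence k = 1/CV² = 4.94.
Then θ = mean/k = 1240/4.94 = 251.

k ≈ 4.94, θ ≈ 251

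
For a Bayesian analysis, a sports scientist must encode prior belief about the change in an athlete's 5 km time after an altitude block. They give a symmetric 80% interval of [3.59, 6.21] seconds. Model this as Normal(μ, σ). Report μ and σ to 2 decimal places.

μ = 4.90, σ = 1.02

A symmetric 80% interval runs μ ± z·σ with z = 1.282.
Half-width = 1.31, so σ = 1.31/1.282 = 1.02.
μ is the interval midpoint, 4.90.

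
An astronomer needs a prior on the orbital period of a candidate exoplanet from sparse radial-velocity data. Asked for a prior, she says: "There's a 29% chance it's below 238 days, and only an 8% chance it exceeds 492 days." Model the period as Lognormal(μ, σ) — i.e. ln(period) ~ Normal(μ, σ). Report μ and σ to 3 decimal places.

μ ≈ 5.677, σ ≈ 0.371

If T ~ Lognormal(μ,σ) then ln T ~ Normal(μ,σ), so the p-quantile of ln T is μ + z_p·σ.
ln(238) = 5.472 and ln(492) = 6.198; z_{0.29} = -0.5534, z_{0.92} = 1.405.
σ = (6.198 − 5.472)/(1.405 − (-0.5534)) = 0.371.
μ = 5.472 − (-0.5534)·0.371 = 5.677.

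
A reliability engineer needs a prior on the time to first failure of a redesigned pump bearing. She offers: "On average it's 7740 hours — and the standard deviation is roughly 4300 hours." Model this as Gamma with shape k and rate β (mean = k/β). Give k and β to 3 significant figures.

k ≈ 3.24, β ≈ 0.000419

For Gamma(k, rate β): mean = k/β, variance = k/β², so CV = 1/√k.
CV = SD/mean = 4300/7740 = 0.5556, hence k = 1/CV² = 3.24.
Then β = k/mean = 3.24/7740 = 0.000419.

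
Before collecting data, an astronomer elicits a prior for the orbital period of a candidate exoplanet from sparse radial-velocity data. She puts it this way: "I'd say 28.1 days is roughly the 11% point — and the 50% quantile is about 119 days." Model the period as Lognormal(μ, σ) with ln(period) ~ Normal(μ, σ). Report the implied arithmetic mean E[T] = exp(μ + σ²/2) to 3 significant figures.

E[T] ≈ 238 days

If T ~ Lognormal(μ,σ) then ln T ~ Normal(μ,σ), so the p-quantile of ln T is μ + z_p·σ.
ln(28.1) = 3.336 and ln(119) = 4.779; z_{0.11} = -1.227, z_{0.5} = 0.
σ = (4.779 − 3.336)/(0 − (-1.227)) = 1.177.
μ = 3.336 − (-1.227)·1.177 = 4.779.
E[T] = exp(μ + σ²/2) = exp(4.779 + 0.6924) = 238 days.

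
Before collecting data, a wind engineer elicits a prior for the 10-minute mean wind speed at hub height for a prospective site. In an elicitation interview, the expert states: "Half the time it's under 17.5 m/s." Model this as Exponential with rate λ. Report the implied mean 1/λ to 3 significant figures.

Exponential median = ln 2 / λ, so λ = ln 2 / 17.5 = 0.0396.
Mean = 1/λ = 25.2 m/s.

mean ≈ 25.2 m/s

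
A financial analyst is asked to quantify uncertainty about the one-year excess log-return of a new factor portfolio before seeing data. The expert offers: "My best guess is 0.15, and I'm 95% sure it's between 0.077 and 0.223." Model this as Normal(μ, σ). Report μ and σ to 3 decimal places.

μ = 0.150, σ = 0.037

A symmetric 95% interval runs μ ± z·σ with z = 1.96.
Half-width = 0.073, so σ = 0.073/1.96 = 0.037.
μ is the stated best guess, 0.150.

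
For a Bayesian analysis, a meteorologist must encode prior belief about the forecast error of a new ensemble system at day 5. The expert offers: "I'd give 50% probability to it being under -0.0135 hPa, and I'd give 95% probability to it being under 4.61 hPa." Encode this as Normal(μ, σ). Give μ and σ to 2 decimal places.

The p-quantile of Normal(μ,σ) is μ + z_p·σ, with z_{0.5} = 0 and z_{0.95} = 1.645.
Eliminate σ: μ = (z₂·x₁ − z₁·x₂)/(z₂ − z₁) = (1.645·-0.0135 − (0)·4.61)/1.645 = -0.01.
Then σ = (x₂ − x₁)/(z₂ − z₁) = (4.61 − -0.0135)/1.645 = 2.81.

μ = -0.01, σ = 2.81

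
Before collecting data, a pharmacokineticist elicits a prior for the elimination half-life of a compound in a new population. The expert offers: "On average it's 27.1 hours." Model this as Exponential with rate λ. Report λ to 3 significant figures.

Exponential mean = 1/λ, so λ = 1/27.1 = 0.0369.

λ ≈ 0.0369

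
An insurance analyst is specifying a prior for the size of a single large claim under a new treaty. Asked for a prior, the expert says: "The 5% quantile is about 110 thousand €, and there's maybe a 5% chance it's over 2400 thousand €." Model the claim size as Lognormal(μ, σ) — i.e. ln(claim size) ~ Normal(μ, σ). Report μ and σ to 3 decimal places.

If T ~ Lognormal(μ,σ) then ln T ~ Normal(μ,σ), so the p-quantile of ln T is μ + z_p·σ.
ln(110) = 4.7 and ln(2400) = 7.783; z_{0.05} = -1.645, z_{0.95} = 1.645.
σ = (7.783 − 4.7)/(1.645 − (-1.645)) = 0.937.
μ = 4.7 − (-1.645)·0.937 = 6.242.

μ ≈ 6.242, σ ≈ 0.937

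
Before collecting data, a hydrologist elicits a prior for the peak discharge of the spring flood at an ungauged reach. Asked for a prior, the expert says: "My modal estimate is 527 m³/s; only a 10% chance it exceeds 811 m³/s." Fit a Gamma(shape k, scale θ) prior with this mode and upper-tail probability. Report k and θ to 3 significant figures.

Gamma(k,θ) with k>1 has mode (k−1)θ, so θ = 527/(k−1).
Need P(X < 811) = 0.9 with θ tied to k this way. Start at k = 2, θ = 527: P(X<811) ≈ 0.455.
Too low — raise k to concentrate. Iterating converges to k ≈ 11.1.
Then θ = 527/(11.1−1) ≈ 52.4.

k ≈ 11.1, θ ≈ 52.4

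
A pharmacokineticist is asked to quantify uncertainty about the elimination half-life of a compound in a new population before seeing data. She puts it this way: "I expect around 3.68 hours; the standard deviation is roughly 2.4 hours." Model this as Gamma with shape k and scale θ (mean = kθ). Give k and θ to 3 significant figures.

k ≈ 2.35, θ ≈ 1.57

For Gamma(k, scale θ): mean = kθ, variance = kθ², so CV = 1/√k.
CV = SD/mean = 2.4/3.68 = 0.6522, hence k = 1/CV² = 2.35.
Then θ = mean/k = 3.68/2.35 = 1.57.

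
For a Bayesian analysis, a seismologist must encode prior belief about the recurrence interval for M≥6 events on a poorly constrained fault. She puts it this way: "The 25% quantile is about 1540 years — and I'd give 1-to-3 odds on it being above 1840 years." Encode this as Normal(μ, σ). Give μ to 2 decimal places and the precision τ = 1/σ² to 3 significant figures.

μ = 1690.00, τ = 2.02e-05

For Normal(μ,σ), the p-quantile is μ + z_p·σ. Here z_{0.25} = -0.6745, z_{0.75} = 0.6745.
So 1540 = μ − 0.6745σ and 1840 = μ + 0.6745σ.
Subtracting: σ = (1840 − 1540)/(0.6745 − (-0.6745)) = 222.39.
Then μ = 1540 − (-0.6745)·222.39 = 1690.00.
Precision τ = 1/σ² = 1/222.4² = 2.02e-05.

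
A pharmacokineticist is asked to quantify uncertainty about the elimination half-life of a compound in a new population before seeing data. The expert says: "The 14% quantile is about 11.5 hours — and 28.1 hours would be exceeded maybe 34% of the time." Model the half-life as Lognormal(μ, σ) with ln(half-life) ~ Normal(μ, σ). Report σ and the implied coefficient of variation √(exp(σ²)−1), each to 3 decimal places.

If T ~ Lognormal(μ,σ) then ln T ~ Normal(μ,σ), so the p-quantile of ln T is μ + z_p·σ.
ln(11.5) = 2.442 and ln(28.1) = 3.336; z_{0.14} = -1.08, z_{0.66} = 0.4125.
σ = (3.336 − 2.442)/(0.4125 − (-1.08)) = 0.598.
μ = 2.442 − (-1.08)·0.598 = 3.089.
CV = √(exp(σ²)−1) = √(exp(0.3582)−1) = 0.656.

σ ≈ 0.598, CV ≈ 0.656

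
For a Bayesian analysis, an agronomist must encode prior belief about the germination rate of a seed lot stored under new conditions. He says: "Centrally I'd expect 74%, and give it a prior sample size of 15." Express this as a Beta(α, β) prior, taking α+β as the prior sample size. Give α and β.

Under the effective-sample-size interpretation, Beta(α, β) has prior mean α/(α+β) and prior sample size α+β.
So α+β = 15 and α/(α+β) = 0.74, giving α = 0.74·15 = 11.1 and β = 15 − 11.1 = 3.9.

α = 11.1, β = 3.9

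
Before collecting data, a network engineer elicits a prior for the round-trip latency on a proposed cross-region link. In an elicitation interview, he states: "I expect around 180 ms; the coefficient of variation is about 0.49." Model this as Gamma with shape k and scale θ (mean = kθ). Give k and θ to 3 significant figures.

k ≈ 4.16, θ ≈ 43.2

For Gamma(k, scale θ): mean = kθ, variance = kθ², so CV = 1/√k.
CV = 0.49, hence k = 1/CV² = 4.16.
Then θ = mean/k = 180/4.16 = 43.2.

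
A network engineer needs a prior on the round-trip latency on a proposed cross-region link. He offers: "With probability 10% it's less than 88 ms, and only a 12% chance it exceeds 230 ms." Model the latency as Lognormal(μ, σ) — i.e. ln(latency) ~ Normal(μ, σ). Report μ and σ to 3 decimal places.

μ ≈ 4.979, σ ≈ 0.391

If T ~ Lognormal(μ,σ) then ln T ~ Normal(μ,σ), so the p-quantile of ln T is μ + z_p·σ.
ln(88) = 4.477 and ln(230) = 5.438; z_{0.1} = -1.282, z_{0.88} = 1.175.
σ = (5.438 − 4.477)/(1.175 − (-1.282)) = 0.391.
μ = 4.477 − (-1.282)·0.391 = 4.979.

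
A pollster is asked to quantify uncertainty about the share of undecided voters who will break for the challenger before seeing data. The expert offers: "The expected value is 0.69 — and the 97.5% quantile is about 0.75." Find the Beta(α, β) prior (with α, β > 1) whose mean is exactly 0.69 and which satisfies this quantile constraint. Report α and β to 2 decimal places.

With mean 0.69 fixed, write α = 0.69s, β = 0.31s where s = α+β.
Need P(θ < 0.75) = 0.975 under Beta(0.69s, 0.31s). Normal approximation: (q−m)/√(m(1−m)/s) ≈ z_{0.975} = 1.96, so s ≈ 0.69·0.31·(1.96)²/(0.75−0.69)² = 228.2.
At s = 228.2: P(θ<0.75) ≈ 0.978. Adjusting to match 0.975 gives s ≈ 214.45.
So α = 0.69·214.45 ≈ 147.97, β = 0.31·214.45 ≈ 66.48.

α ≈ 147.97, β ≈ 66.48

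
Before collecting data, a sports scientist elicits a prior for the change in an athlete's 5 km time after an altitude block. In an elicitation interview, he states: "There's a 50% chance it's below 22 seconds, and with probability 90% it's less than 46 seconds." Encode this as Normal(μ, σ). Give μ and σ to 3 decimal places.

μ = 22.000, σ = 18.727

For Normal(μ,σ), the p-quantile is μ + z_p·σ. Here z_{0.5} = 0, z_{0.9} = 1.282.
So 22 = μ + 0σ and 46 = μ + 1.282σ.
Subtracting: σ = (46 − 22)/(1.282 − (0)) = 18.727.
Then μ = 22 − (0)·18.727 = 22.000.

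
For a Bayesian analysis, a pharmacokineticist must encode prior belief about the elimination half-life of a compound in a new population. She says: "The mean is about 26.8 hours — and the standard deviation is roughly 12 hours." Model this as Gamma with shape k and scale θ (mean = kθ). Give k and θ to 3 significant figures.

k ≈ 4.99, θ ≈ 5.37

For Gamma(k, scale θ): mean = kθ, variance = kθ², so CV = 1/√k.
CV = SD/mean = 12/26.8 = 0.4478, hence k = 1/CV² = 4.99.
Then θ = mean/k = 26.8/4.99 = 5.37.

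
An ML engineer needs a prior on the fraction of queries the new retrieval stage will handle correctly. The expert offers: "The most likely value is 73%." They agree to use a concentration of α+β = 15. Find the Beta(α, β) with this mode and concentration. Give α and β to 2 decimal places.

α = 10.49, β = 4.51

For α,β > 1 the Beta mode is (α−1)/(α+β−2). With α+β = 15, the mode is (α−1)/13.
Set (α−1)/13 = 0.73 → α = 1 + 0.73·13 = 10.49.
β = 15 − α = 4.51.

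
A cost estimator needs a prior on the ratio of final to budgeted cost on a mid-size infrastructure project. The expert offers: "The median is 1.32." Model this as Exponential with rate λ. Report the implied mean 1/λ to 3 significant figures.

Exponential median = ln 2 / λ, so λ = ln 2 / 1.32 = 0.525.
Mean = 1/λ = 1.9.

mean ≈ 1.9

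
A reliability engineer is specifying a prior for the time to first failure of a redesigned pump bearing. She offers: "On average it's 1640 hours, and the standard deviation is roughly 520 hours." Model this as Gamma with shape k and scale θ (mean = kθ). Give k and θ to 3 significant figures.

k ≈ 9.95, θ ≈ 165

For Gamma(k, scale θ): mean = kθ, variance = kθ², so CV = 1/√k.
CV = SD/mean = 520/1640 = 0.3171, hence k = 1/CV² = 9.95.
Then θ = mean/k = 1640/9.95 = 165.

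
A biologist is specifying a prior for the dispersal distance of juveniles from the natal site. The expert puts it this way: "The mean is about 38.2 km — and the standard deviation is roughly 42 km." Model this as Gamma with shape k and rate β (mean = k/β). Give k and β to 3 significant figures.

For Gamma(k, rate β): mean = k/β, variance = k/β², so CV = 1/√k.
CV = SD/mean = 42/38.2 = 1.099, hence k = 1/CV² = 0.827.
Then β = k/mean = 0.827/38.2 = 0.0217.

k ≈ 0.827, β ≈ 0.0217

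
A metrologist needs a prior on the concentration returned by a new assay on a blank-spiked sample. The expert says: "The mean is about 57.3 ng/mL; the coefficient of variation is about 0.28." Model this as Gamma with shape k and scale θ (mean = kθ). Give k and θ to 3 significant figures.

k ≈ 12.8, θ ≈ 4.49

For Gamma(k, scale θ): mean = kθ, variance = kθ², so CV = 1/√k.
CV = 0.28, hence k = 1/CV² = 12.8.
Then θ = mean/k = 57.3/12.8 = 4.49.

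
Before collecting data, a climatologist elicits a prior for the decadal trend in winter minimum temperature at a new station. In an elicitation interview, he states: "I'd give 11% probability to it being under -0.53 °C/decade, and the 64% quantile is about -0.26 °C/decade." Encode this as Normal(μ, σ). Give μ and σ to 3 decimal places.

μ = -0.321, σ = 0.170

The p-quantile of Normal(μ,σ) is μ + z_p·σ, with z_{0.11} = -1.227 and z_{0.64} = 0.3585.
Eliminate σ: μ = (z₂·x₁ − z₁·x₂)/(z₂ − z₁) = (0.3585·-0.53 − (-1.227)·-0.26)/1.585 = -0.321.
Then σ = (x₂ − x₁)/(z₂ − z₁) = (-0.26 − -0.53)/1.585 = 0.170.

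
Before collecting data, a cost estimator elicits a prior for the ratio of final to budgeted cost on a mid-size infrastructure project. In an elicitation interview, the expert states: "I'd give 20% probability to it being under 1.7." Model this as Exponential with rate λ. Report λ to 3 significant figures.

P(T < 1.7) = 1 − e^(−λ·1.7) = 0.2, so λ = −ln(1−0.2)/1.7 = −ln(0.8)/1.7 = 0.131.

λ ≈ 0.131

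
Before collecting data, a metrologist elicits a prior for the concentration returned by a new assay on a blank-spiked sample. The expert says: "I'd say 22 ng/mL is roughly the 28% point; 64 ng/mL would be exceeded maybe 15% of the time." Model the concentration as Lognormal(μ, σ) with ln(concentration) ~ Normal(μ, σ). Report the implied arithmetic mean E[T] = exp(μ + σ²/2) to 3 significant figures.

E[T] ≈ 40.2 ng/mL

If T ~ Lognormal(μ,σ) then ln T ~ Normal(μ,σ), so the p-quantile of ln T is μ + z_p·σ.
ln(22) = 3.091 and ln(64) = 4.159; z_{0.28} = -0.5828, z_{0.85} = 1.036.
σ = (4.159 − 3.091)/(1.036 − (-0.5828)) = 0.659.
μ = 3.091 − (-0.5828)·0.659 = 3.475.
E[T] = exp(μ + σ²/2) = exp(3.475 + 0.2174) = 40.2 ng/mL.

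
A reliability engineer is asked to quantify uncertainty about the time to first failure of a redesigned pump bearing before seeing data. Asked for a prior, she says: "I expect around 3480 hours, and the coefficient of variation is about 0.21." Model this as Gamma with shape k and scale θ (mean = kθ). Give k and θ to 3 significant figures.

For Gamma(k, scale θ): mean = kθ, variance = kθ², so CV = 1/√k.
CV = 0.21, hence k = 1/CV² = 22.7.
Then θ = mean/k = 3480/22.7 = 153.

k ≈ 22.7, θ ≈ 153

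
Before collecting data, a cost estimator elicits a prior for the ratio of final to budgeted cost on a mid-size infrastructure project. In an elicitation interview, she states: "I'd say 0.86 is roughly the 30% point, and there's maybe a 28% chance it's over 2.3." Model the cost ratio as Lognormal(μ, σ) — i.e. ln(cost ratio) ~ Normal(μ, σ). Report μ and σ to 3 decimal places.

If T ~ Lognormal(μ,σ) then ln T ~ Normal(μ,σ), so the p-quantile of ln T is μ + z_p·σ.
ln(0.86) = -0.1508 and ln(2.3) = 0.8329; z_{0.3} = -0.5244, z_{0.72} = 0.5828.
σ = (0.8329 − -0.1508)/(0.5828 − (-0.5244)) = 0.888.
μ = -0.1508 − (-0.5244)·0.888 = 0.315.

μ ≈ 0.315, σ ≈ 0.888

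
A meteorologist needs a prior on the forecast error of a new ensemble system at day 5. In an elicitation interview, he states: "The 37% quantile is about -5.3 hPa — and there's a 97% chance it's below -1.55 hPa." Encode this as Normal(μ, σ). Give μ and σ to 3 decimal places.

For Normal(μ,σ), the p-quantile is μ + z_p·σ. Here z_{0.37} = -0.3319, z_{0.97} = 1.881.
So -5.3 = μ − 0.3319σ and -1.55 = μ + 1.881σ.
Subtracting: σ = (-1.55 − -5.3)/(1.881 − (-0.3319)) = 1.695.
Then μ = -5.3 − (-0.3319)·1.695 = -4.738.

μ = -4.738, σ = 1.695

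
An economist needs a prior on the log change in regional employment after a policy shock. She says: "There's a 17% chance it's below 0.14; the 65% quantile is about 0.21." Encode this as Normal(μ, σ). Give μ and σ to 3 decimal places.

The p-quantile of Normal(μ,σ) is μ + z_p·σ, with z_{0.17} = -0.9542 and z_{0.65} = 0.3853.
Eliminate σ: μ = (z₂·x₁ − z₁·x₂)/(z₂ − z₁) = (0.3853·0.14 − (-0.9542)·0.21)/1.339 = 0.190.
Then σ = (x₂ − x₁)/(z₂ − z₁) = (0.21 − 0.14)/1.339 = 0.052.

μ = 0.190, σ = 0.052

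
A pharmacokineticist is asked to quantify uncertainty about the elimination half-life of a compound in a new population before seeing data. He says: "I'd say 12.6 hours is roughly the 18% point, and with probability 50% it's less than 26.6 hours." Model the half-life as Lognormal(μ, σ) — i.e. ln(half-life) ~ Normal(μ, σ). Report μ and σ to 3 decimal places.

μ ≈ 3.281, σ ≈ 0.816

If T ~ Lognormal(μ,σ) then ln T ~ Normal(μ,σ), so the p-quantile of ln T is μ + z_p·σ.
ln(12.6) = 2.534 and ln(26.6) = 3.281; z_{0.18} = -0.9154, z_{0.5} = 0.
σ = (3.281 − 2.534)/(0 − (-0.9154)) = 0.816.
μ = 2.534 − (-0.9154)·0.816 = 3.281.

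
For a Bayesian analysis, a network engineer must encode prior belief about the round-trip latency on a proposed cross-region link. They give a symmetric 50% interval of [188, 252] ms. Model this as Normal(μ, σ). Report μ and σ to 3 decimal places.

μ = 220.000, σ = 47.443

A symmetric 50% interval runs μ ± z·σ with z = 0.6745.
Half-width = 32, so σ = 32/0.6745 = 47.443.
μ is the interval midpoint, 220.000.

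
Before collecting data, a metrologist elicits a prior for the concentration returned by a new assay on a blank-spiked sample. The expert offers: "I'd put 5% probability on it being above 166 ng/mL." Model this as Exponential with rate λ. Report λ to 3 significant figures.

P(T > 166.0) = e^(−λ·166.0) = 0.05, so λ = −ln(0.05)/166.0 = 0.018.

λ ≈ 0.018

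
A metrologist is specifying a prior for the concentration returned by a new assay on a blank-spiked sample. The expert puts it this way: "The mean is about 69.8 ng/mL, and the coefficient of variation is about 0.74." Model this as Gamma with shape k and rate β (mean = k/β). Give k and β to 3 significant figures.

k ≈ 1.83, β ≈ 0.0262

For Gamma(k, rate β): mean = k/β, variance = k/β², so CV = 1/√k.
CV = 0.74, hence k = 1/CV² = 1.83.
Then β = k/mean = 1.83/69.8 = 0.0262.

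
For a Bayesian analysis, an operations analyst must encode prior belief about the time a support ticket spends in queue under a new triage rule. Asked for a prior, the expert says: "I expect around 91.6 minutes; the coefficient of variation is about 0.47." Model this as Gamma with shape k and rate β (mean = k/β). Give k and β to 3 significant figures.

For Gamma(k, rate β): mean = k/β, variance = k/β², so CV = 1/√k.
CV = 0.47, hence k = 1/CV² = 4.53.
Then β = k/mean = 4.53/91.6 = 0.0494.

k ≈ 4.53, β ≈ 0.0494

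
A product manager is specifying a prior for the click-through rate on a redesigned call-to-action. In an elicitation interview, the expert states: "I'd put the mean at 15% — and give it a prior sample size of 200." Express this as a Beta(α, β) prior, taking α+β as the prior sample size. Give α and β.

α = 30, β = 170

Under the effective-sample-size interpretation, Beta(α, β) has prior mean α/(α+β) and prior sample size α+β.
So α+β = 200 and α/(α+β) = 0.15, giving α = 0.15·200 = 30 and β = 200 − 30 = 170.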